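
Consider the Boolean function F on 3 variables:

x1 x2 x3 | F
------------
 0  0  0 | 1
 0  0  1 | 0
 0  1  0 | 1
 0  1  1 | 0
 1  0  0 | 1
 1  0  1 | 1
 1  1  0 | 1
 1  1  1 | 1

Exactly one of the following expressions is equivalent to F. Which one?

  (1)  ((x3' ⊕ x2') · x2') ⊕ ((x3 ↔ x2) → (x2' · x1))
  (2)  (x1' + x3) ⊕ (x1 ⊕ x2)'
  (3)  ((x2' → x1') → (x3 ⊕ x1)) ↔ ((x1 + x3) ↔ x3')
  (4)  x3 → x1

4

(1) fails at (0,0,0): the formula yields 0, F is 1.
(2) fails at (0,0,0): the formula yields 0, F is 1.
(3) fails at (1,0,1): the formula yields 0, F is 1.
That leaves (4). Evaluating it on every row reproduces the table of F exactly.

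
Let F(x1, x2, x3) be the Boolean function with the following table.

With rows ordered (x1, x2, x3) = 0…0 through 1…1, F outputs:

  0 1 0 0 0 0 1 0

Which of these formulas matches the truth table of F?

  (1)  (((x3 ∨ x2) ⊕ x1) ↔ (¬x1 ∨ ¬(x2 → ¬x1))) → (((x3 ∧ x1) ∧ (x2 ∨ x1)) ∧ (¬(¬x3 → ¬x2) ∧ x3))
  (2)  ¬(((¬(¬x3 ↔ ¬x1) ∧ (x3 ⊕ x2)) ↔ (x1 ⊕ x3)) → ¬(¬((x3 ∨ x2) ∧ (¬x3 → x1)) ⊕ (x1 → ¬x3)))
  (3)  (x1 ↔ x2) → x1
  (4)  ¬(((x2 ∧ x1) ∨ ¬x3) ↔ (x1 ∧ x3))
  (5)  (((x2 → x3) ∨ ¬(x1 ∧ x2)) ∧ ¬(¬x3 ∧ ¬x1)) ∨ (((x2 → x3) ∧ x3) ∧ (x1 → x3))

2

(1): at (0,0,0) it gives 1, but F = 0 — eliminated.
(3): at (0,0,1) it gives 0, but F = 1 — eliminated.
(4): at (0,0,0) it gives 1, but F = 0 — eliminated.
(5): at (0,1,1) it gives 1, but F = 0 — eliminated.
Only (2) survives; checking it on all 8 rows confirms it matches F.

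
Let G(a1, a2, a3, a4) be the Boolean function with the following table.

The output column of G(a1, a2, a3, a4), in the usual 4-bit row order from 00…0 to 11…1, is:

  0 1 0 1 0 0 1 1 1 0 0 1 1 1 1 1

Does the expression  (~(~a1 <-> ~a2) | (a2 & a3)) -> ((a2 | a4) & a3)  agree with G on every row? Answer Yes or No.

No

Evaluate (~(~a1 <-> ~a2) | (a2 & a3)) -> ((a2 | a4) & a3) on each row and compare to G:
  a1=0, a2=0, a3=0, a4=0: formula gives 1, but G = 0 ✗
Since they disagree at (0,0,0,0), the expression is not a correct formula for G.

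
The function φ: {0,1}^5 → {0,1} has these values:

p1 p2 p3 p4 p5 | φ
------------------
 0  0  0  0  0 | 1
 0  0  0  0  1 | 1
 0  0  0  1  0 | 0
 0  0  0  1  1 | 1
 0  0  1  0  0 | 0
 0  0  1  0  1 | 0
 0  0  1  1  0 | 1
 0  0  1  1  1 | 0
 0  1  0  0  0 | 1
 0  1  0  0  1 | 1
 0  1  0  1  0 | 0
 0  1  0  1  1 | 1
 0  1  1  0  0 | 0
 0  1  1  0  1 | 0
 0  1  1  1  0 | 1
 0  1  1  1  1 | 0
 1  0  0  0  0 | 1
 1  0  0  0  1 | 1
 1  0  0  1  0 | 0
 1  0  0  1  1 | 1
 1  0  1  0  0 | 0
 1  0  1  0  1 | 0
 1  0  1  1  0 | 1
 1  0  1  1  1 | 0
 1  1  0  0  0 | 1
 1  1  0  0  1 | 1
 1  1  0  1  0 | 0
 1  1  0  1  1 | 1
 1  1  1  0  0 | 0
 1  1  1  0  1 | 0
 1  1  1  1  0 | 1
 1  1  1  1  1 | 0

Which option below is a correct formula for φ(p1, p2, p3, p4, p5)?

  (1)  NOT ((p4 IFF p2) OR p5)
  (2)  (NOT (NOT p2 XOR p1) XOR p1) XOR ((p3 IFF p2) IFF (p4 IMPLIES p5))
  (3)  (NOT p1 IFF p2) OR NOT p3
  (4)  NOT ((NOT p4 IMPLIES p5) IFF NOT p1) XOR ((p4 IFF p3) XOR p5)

2

(1) fails at (0,0,0,0,0): the formula yields 0, φ is 1.
(3) fails at (0,0,0,1,0): the formula yields 1, φ is 0.
(4) fails at (0,0,0,0,0): the formula yields 0, φ is 1.
(2) is the remaining candidate, and it agrees with φ on all 32 inputs.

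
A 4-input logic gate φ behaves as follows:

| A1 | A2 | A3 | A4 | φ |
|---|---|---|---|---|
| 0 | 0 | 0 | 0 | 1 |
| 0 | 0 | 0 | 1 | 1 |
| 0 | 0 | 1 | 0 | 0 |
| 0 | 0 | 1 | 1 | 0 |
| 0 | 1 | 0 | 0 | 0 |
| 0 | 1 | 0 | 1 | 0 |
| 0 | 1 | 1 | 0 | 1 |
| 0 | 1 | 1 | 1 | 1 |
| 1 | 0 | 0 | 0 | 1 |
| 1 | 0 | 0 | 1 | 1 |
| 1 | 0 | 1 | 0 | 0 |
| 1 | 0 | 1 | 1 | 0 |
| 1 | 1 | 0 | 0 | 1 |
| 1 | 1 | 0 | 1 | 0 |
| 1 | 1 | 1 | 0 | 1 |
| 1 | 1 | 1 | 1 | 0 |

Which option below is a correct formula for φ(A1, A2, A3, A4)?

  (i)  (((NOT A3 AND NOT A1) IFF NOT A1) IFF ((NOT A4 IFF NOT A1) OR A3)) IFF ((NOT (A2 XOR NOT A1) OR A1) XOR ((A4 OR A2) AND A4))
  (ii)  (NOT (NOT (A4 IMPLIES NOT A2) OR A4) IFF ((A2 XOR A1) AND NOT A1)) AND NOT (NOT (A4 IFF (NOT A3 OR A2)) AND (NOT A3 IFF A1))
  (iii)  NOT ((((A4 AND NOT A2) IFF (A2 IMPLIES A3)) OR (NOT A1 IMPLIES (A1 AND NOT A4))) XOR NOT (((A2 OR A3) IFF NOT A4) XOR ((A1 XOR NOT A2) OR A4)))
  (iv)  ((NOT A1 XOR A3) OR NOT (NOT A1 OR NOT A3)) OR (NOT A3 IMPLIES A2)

(i) disagrees with φ on (0,0,0,0) (formula → 0, table → 1); rule it out.
(ii) disagrees with φ on (0,0,0,0) (formula → 0, table → 1); rule it out.
(iv) disagrees with φ on (0,0,1,0) (formula → 1, table → 0); rule it out.
(iii) is the remaining candidate, and it agrees with φ on all 16 inputs.

iii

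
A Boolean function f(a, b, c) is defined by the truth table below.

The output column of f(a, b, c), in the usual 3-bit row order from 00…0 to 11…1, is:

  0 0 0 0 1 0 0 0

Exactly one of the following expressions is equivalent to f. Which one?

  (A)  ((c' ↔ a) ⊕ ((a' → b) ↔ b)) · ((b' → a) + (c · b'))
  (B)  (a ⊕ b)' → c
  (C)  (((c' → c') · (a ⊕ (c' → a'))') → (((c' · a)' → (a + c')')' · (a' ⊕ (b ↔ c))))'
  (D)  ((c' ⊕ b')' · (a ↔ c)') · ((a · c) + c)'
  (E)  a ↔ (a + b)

(A) disagrees with f on (0,1,0) (formula → 1, table → 0); rule it out.
(B) disagrees with f on (0,0,1) (formula → 1, table → 0); rule it out.
(C) disagrees with f on (1,0,0) (formula → 0, table → 1); rule it out.
(E) disagrees with f on (0,0,0) (formula → 1, table → 0); rule it out.
That leaves (D). Evaluating it on every row reproduces the table of f exactly.

D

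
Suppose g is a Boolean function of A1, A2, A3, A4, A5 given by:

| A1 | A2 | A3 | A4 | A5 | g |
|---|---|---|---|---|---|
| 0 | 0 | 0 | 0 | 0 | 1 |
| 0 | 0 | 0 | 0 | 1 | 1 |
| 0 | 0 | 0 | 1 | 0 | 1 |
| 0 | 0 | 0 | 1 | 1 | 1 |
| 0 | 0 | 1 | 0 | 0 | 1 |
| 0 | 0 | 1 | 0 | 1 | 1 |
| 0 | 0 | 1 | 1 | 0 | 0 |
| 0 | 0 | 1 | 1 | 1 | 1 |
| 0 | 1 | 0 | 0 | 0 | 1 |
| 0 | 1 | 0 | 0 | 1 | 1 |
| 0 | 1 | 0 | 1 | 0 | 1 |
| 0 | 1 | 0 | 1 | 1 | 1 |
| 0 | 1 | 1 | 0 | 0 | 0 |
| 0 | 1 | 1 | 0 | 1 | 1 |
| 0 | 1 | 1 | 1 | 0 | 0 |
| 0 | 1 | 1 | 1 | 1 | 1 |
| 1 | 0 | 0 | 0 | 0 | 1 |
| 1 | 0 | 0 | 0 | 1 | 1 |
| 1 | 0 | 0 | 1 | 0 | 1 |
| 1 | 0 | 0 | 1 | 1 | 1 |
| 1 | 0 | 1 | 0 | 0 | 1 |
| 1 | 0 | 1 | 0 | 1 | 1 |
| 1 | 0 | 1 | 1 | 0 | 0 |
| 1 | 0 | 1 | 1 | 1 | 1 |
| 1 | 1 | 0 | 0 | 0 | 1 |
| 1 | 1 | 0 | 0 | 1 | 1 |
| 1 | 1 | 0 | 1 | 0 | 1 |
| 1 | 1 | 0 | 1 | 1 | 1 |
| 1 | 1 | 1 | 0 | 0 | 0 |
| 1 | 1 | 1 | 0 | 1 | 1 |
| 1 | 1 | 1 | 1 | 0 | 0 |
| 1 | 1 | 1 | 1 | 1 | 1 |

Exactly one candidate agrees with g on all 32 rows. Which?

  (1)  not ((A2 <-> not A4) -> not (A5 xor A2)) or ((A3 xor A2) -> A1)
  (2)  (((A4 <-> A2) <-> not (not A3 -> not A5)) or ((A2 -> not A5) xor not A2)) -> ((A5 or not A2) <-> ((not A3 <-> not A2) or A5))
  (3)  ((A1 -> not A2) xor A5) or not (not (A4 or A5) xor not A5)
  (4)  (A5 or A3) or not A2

2

(1) fails at (0,0,1,0,0): the formula yields 0, g is 1.
(3) fails at (0,0,1,1,0): the formula yields 1, g is 0.
(4) fails at (0,0,1,1,0): the formula yields 1, g is 0.
Only (2) survives; checking it on all 32 rows confirms it matches g.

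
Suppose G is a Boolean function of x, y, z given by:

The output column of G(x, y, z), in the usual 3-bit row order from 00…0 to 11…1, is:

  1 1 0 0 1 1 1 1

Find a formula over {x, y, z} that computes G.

There are just 2 zero rows: (0,1,0), (0,1,1). Their minterms are ¬x·y·¬z, ¬x·y·z; the OR of those covers precisely the 0-outputs, and negating it yields G.

G(x, y, z) = NOT (((NOT x AND y) AND NOT z) OR ((NOT x AND y) AND z))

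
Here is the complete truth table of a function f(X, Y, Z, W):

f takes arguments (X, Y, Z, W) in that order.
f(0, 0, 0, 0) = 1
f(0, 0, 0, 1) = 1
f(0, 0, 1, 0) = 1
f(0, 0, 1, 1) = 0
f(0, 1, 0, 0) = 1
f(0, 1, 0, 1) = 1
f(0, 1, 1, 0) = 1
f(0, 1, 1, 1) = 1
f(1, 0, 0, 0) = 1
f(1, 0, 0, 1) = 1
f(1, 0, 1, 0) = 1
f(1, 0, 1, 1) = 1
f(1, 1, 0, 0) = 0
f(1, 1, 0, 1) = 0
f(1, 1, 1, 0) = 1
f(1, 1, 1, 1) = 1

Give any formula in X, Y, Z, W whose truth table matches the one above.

f(X, Y, Z, W) = ~(((((~X & ~Y) & Z) & W) | (((X & Y) & ~Z) & ~W)) | (((X & Y) & ~Z) & W))

The 0-rows are (0,0,1,1), (1,1,0,0), (1,1,0,1). Take each as a conjunction (¬X·¬Y·Z·W, X·Y·¬Z·¬W, X·Y·¬Z·W), form their disjunction, and complement — that gives a formula that is 1 everywhere f is.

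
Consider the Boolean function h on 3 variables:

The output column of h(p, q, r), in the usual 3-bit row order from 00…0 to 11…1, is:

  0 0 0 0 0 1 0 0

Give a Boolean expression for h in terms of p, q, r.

Only row (1,0,1) gives 1. That row's minterm p·¬q·r is h directly.

h(p, q, r) = (p · q') · r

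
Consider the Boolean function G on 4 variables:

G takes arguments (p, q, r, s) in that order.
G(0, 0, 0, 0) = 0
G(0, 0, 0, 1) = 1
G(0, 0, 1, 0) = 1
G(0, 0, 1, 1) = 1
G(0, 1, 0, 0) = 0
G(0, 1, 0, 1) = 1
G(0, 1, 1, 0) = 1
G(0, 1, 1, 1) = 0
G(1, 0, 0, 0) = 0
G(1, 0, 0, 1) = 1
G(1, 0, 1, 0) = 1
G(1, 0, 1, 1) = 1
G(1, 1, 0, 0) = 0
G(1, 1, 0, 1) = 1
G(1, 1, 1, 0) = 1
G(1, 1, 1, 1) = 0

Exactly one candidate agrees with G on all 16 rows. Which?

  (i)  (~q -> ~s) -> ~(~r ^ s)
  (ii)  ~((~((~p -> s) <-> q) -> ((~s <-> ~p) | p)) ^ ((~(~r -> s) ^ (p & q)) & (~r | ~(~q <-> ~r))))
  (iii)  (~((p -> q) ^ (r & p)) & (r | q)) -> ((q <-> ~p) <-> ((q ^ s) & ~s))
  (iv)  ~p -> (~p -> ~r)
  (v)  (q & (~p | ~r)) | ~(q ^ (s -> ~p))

i

(ii) fails at (0,0,0,0): the formula yields 1, G is 0.
(iii) fails at (0,0,0,0): the formula yields 1, G is 0.
(iv) fails at (0,0,0,0): the formula yields 1, G is 0.
(v) fails at (0,0,0,1): the formula yields 0, G is 1.
(i) is the remaining candidate, and it agrees with G on all 16 inputs.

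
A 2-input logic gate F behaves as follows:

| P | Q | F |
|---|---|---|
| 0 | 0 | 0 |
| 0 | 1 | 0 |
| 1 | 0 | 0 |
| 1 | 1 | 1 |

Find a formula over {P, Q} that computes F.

F(P, Q) = P and Q

The output is 1 only when every input is 1 — the AND of all inputs.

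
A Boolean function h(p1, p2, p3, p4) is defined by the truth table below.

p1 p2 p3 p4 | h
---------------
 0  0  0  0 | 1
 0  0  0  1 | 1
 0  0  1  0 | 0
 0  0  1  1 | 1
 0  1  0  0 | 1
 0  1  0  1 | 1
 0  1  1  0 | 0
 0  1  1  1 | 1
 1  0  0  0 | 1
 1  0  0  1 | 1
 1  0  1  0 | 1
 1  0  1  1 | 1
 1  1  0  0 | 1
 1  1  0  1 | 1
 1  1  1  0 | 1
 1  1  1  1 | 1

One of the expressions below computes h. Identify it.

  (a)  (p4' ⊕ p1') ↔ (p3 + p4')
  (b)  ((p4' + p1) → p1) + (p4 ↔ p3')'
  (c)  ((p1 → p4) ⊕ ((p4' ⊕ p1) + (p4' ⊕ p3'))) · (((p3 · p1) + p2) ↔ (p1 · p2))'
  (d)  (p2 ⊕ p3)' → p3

b

(a) disagrees with h on (0,0,0,0) (formula → 0, table → 1); rule it out.
(c) disagrees with h on (0,0,0,0) (formula → 0, table → 1); rule it out.
(d) disagrees with h on (0,0,0,0) (formula → 0, table → 1); rule it out.
Only (b) survives; checking it on all 16 rows confirms it matches h.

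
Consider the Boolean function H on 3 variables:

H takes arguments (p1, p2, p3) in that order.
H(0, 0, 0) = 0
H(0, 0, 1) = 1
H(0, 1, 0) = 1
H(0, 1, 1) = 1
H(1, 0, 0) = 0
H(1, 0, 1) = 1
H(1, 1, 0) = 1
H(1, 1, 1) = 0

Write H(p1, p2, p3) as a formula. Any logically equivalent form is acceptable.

H(p1, p2, p3) = ¬((((¬p1 ∧ ¬p2) ∧ ¬p3) ∨ ((p1 ∧ ¬p2) ∧ ¬p3)) ∨ ((p1 ∧ p2) ∧ p3))

There are just 3 zero rows: (0,0,0), (1,0,0), (1,1,1). Their minterms are ¬p1·¬p2·¬p3, p1·¬p2·¬p3, p1·p2·p3; the OR of those covers precisely the 0-outputs, and negating it yields H.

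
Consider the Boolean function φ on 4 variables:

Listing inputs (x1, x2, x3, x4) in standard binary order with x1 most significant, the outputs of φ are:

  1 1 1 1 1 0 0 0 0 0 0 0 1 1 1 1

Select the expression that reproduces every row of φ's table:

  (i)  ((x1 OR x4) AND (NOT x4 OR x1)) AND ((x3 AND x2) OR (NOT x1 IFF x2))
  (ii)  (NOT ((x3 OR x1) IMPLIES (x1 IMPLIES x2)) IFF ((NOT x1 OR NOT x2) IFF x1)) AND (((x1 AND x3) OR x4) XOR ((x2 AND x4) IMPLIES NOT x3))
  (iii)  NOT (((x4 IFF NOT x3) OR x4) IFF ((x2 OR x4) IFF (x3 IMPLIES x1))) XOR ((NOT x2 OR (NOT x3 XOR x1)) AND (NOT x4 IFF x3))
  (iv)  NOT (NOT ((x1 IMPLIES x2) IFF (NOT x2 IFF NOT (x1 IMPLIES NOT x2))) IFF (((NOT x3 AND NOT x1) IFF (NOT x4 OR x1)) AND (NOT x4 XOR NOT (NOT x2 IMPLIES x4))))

iv

(i): at (0,0,0,0) it gives 0, but φ = 1 — eliminated.
(ii): at (0,0,0,1) it gives 0, but φ = 1 — eliminated.
(iii): at (0,0,0,0) it gives 0, but φ = 1 — eliminated.
(iv) is the remaining candidate, and it agrees with φ on all 16 inputs.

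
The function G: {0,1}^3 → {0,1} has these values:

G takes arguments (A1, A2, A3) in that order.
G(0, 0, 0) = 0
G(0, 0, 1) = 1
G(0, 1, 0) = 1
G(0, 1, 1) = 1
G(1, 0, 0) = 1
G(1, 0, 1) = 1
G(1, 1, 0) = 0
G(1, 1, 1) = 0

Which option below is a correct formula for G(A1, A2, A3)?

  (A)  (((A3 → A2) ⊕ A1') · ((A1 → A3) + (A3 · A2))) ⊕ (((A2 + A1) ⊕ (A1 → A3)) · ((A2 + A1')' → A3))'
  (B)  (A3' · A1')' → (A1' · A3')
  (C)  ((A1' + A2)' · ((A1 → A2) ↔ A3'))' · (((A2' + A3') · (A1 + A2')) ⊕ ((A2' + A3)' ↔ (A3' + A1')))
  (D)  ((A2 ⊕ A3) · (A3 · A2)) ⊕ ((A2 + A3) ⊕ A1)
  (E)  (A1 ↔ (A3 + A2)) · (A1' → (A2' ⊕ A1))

(B) disagrees with G on (0,0,0) (formula → 1, table → 0); rule it out.
(C) disagrees with G on (0,0,0) (formula → 1, table → 0); rule it out.
(D) disagrees with G on (1,0,1) (formula → 0, table → 1); rule it out.
(E) disagrees with G on (0,0,0) (formula → 1, table → 0); rule it out.
Only (A) survives; checking it on all 8 rows confirms it matches G.

A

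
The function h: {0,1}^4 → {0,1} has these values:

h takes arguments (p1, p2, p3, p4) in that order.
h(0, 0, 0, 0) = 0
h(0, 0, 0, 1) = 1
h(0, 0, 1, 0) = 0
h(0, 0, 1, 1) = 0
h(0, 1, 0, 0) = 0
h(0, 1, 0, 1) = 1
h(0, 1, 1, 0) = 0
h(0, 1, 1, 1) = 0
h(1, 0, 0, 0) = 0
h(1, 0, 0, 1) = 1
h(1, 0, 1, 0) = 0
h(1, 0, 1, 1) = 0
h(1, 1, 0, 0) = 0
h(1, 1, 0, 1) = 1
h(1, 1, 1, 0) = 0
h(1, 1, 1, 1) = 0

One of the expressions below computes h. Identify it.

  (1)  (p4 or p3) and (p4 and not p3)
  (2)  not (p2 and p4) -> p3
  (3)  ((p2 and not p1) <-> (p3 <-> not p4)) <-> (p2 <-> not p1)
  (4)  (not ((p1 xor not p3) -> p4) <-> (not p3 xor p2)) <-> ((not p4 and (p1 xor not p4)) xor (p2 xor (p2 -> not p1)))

1

(2): at (0,0,0,1) it gives 0, but h = 1 — eliminated.
(3): at (0,0,1,0) it gives 1, but h = 0 — eliminated.
(4): at (0,0,0,1) it gives 0, but h = 1 — eliminated.
That leaves (1). Evaluating it on every row reproduces the table of h exactly.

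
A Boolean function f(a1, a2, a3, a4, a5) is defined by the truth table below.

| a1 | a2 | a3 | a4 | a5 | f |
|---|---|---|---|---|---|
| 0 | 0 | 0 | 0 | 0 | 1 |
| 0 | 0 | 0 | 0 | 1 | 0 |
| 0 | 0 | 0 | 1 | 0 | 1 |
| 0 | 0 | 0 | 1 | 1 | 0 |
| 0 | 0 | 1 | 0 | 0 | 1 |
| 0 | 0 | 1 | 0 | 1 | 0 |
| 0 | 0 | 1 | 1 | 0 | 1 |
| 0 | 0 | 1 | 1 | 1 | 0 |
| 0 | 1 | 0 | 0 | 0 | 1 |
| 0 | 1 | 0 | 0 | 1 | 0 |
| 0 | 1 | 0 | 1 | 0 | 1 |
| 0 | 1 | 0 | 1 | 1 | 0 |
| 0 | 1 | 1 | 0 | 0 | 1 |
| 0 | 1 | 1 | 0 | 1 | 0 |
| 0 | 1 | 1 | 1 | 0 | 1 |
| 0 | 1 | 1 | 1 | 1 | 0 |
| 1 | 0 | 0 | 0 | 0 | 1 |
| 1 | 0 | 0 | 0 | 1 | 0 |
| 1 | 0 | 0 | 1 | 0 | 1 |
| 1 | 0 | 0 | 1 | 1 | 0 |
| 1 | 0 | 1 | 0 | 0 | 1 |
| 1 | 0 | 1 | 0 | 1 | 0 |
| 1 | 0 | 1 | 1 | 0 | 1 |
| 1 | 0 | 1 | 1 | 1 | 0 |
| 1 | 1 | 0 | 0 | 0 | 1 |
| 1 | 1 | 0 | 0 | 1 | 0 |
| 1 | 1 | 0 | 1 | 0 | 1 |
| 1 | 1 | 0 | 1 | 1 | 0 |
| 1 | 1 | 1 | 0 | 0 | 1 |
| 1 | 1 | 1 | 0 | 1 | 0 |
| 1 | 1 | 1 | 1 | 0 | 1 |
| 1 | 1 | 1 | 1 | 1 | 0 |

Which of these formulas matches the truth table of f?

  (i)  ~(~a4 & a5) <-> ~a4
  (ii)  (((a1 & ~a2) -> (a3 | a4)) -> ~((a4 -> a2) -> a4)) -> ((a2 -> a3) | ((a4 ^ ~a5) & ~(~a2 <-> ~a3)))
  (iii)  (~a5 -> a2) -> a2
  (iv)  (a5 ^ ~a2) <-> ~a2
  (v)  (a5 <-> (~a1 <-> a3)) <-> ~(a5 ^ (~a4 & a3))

iv

(i) fails at (0,0,0,1,0): the formula yields 0, f is 1.
(ii) fails at (0,0,0,0,1): the formula yields 1, f is 0.
(iii) fails at (0,1,0,0,1): the formula yields 1, f is 0.
(v) fails at (0,0,0,0,1): the formula yields 1, f is 0.
Only (iv) survives; checking it on all 32 rows confirms it matches f.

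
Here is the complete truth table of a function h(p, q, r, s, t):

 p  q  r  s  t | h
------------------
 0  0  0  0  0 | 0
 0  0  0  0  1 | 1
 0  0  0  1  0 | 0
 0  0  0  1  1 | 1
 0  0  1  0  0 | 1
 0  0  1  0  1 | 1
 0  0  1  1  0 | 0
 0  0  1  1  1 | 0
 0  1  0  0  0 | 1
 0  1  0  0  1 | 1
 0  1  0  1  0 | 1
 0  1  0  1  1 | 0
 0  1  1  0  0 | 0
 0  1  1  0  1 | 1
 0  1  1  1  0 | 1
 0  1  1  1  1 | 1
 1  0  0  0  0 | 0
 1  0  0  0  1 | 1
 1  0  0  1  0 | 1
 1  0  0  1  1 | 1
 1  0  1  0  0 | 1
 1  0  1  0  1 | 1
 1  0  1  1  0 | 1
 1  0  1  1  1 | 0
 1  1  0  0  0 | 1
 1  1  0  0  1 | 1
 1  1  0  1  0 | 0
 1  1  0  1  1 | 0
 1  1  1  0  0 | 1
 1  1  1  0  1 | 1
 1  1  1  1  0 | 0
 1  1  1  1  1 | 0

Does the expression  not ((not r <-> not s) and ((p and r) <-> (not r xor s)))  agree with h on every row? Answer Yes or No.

Evaluate not ((not r <-> not s) and ((p and r) <-> (not r xor s))) on each row and compare to h:
  p=0, q=0, r=0, s=0, t=0: formula gives 1, but h = 0 ✗
Since they disagree at (0,0,0,0,0), the expression is not a correct formula for h.

No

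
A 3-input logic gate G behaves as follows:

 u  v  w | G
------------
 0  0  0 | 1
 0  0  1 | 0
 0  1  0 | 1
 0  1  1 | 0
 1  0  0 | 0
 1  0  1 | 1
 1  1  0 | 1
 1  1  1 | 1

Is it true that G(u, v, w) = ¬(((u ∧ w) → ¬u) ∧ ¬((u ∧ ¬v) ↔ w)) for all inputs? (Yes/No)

Evaluate ¬(((u ∧ w) → ¬u) ∧ ¬((u ∧ ¬v) ↔ w)) on each row and compare to G:
  u=0, v=0, w=0: formula gives 1, G = 1 ✓
  u=0, v=0, w=1: formula gives 0, G = 0 ✓
  u=0, v=1, w=0: formula gives 1, G = 1 ✓
  u=0, v=1, w=1: formula gives 0, G = 0 ✓
  u=1, v=0, w=0: formula gives 0, G = 0 ✓
  … (the remaining 3 rows also agree.)
Every row agrees, so the formula is equivalent.

Yes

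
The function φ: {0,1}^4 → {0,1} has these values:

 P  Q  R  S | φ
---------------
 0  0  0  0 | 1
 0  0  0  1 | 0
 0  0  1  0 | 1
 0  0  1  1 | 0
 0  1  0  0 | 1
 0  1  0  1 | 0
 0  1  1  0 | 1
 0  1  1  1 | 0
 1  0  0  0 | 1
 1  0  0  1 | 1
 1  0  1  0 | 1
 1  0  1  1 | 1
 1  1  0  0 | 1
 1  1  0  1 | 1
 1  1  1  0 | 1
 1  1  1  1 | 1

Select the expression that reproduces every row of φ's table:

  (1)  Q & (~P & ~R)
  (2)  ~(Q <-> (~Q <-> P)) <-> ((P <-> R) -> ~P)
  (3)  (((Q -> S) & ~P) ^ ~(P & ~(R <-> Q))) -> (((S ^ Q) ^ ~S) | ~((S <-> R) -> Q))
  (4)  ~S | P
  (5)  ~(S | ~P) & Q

(1) disagrees with φ on (0,0,0,0) (formula → 0, table → 1); rule it out.
(2) disagrees with φ on (0,0,0,0) (formula → 0, table → 1); rule it out.
(3) disagrees with φ on (0,0,0,1) (formula → 1, table → 0); rule it out.
(5) disagrees with φ on (0,0,0,0) (formula → 0, table → 1); rule it out.
That leaves (4). Evaluating it on every row reproduces the table of φ exactly.

4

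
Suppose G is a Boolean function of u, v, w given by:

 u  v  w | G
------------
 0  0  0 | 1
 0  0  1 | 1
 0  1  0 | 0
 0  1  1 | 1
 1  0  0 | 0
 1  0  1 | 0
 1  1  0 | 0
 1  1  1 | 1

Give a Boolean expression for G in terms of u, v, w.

G(u, v, w) = ((((¬u ∧ ¬v) ∧ ¬w) ∨ ((¬u ∧ ¬v) ∧ w)) ∨ ((¬u ∧ v) ∧ w)) ∨ ((u ∧ v) ∧ w)

The 1-rows are (0,0,0), (0,0,1), (0,1,1), (1,1,1). Each contributes one minterm — ¬u·¬v·¬w; ¬u·¬v·w; ¬u·v·w; u·v·w — and their disjunction is a sum-of-products form of G.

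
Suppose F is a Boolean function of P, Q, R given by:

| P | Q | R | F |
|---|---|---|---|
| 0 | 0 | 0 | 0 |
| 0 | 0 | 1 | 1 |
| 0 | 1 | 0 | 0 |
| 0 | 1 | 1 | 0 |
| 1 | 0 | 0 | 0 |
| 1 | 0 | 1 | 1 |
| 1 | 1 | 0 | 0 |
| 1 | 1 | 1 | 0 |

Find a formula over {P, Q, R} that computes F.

The 1-rows are (0,0,1), (1,0,1). Each contributes one minterm — ¬P·¬Q·R; P·¬Q·R — and their disjunction is a sum-of-products form of F.

F(P, Q, R) = ((~P & ~Q) & R) | ((P & ~Q) & R)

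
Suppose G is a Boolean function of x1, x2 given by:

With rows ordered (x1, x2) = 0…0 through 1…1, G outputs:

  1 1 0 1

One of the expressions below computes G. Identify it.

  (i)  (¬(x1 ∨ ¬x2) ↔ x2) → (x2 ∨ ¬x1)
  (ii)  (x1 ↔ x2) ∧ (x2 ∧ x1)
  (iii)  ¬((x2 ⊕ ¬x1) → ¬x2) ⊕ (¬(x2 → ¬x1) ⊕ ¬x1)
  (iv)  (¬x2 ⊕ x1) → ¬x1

i

(ii) disagrees with G on (0,0) (formula → 0, table → 1); rule it out.
(iii) disagrees with G on (1,1) (formula → 0, table → 1); rule it out.
(iv) disagrees with G on (1,0) (formula → 1, table → 0); rule it out.
That leaves (i). Evaluating it on every row reproduces the table of G exactly.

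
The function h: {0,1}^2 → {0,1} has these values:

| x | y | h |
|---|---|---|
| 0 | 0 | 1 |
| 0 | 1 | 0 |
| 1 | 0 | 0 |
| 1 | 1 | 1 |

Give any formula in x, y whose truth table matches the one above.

h(x, y) = (not x and not y) or (x and y)

h=1 on 2 inputs: (0,0), (1,1). Reading each as a conjunction of literals (¬x·¬y, x·y) and taking the OR gives the canonical DNF.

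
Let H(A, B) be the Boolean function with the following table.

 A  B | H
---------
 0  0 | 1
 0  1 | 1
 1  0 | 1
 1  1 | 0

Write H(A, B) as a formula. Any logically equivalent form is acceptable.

The output is 0 only when every input is 1 — NAND of all inputs.

H(A, B) = ~(A & B)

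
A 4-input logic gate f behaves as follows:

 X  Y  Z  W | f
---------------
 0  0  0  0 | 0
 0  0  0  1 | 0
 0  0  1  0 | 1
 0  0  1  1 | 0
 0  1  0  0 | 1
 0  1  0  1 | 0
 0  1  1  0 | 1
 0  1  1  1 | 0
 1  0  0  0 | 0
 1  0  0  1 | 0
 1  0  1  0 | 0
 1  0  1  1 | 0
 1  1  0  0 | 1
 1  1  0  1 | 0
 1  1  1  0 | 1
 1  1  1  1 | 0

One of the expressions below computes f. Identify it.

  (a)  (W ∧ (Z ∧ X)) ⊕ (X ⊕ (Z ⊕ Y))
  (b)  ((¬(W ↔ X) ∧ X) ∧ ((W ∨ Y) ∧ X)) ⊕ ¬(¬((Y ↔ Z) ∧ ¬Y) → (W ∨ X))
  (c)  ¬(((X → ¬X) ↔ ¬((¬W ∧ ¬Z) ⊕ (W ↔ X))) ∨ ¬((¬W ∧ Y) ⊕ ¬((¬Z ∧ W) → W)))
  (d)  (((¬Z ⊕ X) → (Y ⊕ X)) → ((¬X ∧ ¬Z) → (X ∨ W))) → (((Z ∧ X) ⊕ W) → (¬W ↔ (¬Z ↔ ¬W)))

b

(a) disagrees with f on (0,0,1,1) (formula → 1, table → 0); rule it out.
(c) disagrees with f on (0,0,1,0) (formula → 0, table → 1); rule it out.
(d) disagrees with f on (0,0,0,0) (formula → 1, table → 0); rule it out.
Only (b) survives; checking it on all 16 rows confirms it matches f.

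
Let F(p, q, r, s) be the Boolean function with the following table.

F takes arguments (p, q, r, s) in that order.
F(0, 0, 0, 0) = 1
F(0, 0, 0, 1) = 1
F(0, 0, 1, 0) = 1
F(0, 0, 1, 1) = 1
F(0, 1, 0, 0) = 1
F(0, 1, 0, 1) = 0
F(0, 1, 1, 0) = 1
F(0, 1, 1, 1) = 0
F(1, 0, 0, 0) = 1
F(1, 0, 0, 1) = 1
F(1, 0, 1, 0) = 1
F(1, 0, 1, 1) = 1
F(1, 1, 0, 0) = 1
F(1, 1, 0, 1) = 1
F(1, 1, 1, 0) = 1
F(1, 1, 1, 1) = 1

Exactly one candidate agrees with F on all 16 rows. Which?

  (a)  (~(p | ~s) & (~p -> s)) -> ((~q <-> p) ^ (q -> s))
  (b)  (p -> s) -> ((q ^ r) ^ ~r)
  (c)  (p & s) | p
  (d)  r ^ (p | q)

a

(b) fails at (0,1,0,0): the formula yields 0, F is 1.
(c) fails at (0,0,0,0): the formula yields 0, F is 1.
(d) fails at (0,0,0,0): the formula yields 0, F is 1.
Only (a) survives; checking it on all 16 rows confirms it matches F.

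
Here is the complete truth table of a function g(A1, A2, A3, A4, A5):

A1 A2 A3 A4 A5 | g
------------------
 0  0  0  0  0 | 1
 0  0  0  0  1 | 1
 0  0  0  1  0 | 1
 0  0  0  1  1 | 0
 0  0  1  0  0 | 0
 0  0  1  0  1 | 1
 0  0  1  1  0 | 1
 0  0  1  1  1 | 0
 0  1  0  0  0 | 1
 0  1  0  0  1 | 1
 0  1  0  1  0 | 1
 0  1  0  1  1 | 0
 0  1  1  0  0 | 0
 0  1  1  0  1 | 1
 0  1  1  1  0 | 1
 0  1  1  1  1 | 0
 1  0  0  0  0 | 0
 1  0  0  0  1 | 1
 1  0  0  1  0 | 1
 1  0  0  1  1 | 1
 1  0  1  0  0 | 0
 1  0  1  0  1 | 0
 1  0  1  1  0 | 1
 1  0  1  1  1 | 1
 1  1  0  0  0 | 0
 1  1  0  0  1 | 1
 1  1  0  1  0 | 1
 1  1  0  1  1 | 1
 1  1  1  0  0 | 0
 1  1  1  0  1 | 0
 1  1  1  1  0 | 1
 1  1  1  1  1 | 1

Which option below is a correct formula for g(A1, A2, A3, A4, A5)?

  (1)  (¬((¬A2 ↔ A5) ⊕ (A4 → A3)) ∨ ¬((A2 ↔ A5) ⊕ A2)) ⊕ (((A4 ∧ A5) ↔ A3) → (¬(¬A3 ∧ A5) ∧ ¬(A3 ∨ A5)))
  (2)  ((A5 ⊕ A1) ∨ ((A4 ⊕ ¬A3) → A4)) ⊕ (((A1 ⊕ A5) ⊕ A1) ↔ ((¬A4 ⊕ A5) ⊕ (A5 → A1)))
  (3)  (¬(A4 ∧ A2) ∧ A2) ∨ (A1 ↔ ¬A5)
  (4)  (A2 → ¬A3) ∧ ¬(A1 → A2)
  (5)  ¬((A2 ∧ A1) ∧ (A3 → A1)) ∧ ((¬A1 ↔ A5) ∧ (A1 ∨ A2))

(1) disagrees with g on (0,0,0,1,0) (formula → 0, table → 1); rule it out.
(3) disagrees with g on (0,0,0,0,0) (formula → 0, table → 1); rule it out.
(4) disagrees with g on (0,0,0,0,0) (formula → 0, table → 1); rule it out.
(5) disagrees with g on (0,0,0,0,0) (formula → 0, table → 1); rule it out.
(2) is the remaining candidate, and it agrees with g on all 32 inputs.

2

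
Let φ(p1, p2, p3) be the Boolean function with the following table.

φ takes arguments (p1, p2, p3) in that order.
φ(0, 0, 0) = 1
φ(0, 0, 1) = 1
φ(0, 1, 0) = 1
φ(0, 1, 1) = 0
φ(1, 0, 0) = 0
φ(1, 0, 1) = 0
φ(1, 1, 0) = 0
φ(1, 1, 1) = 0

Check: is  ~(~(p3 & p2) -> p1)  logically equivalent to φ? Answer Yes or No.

Evaluate ~(~(p3 & p2) -> p1) on each row and compare to φ:
  p1=0, p2=0, p3=0: formula gives 1, φ = 1 ✓
  p1=0, p2=0, p3=1: formula gives 1, φ = 1 ✓
  p1=0, p2=1, p3=0: formula gives 1, φ = 1 ✓
  p1=0, p2=1, p3=1: formula gives 0, φ = 0 ✓
  p1=1, p2=0, p3=0: formula gives 0, φ = 0 ✓
  …and likewise for the remaining 3 rows.
All 8 rows match — the expression computes φ exactly.

Yes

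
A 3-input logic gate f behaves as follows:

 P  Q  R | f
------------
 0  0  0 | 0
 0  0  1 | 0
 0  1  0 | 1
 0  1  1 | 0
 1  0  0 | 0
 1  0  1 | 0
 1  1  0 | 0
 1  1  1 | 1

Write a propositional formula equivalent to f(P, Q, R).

Collect the rows where f=1 — (0,1,0), (1,1,1) — and write one minterm per row: ¬P·Q·¬R, P·Q·R. Their union (logical OR) reproduces the table exactly.

f(P, Q, R) = ((not P and Q) and not R) or ((P and Q) and R)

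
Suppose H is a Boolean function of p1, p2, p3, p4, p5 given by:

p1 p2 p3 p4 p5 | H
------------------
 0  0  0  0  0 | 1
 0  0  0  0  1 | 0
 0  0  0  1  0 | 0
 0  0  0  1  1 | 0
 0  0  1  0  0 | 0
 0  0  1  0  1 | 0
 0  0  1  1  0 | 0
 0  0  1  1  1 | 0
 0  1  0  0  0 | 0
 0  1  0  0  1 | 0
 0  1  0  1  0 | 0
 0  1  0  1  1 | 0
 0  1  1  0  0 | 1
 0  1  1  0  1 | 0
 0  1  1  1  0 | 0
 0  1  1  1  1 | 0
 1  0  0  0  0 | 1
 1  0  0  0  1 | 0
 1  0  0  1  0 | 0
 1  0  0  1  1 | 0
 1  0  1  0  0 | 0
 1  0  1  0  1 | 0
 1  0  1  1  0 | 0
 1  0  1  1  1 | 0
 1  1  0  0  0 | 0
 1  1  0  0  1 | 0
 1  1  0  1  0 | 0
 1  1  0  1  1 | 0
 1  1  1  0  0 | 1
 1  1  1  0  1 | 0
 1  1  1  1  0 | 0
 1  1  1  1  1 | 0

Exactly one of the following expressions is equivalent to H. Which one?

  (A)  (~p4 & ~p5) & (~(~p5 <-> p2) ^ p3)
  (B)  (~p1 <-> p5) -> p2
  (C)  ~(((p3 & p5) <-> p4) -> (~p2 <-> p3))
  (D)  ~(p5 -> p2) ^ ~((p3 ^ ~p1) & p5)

(B): at (0,0,0,1,0) it gives 1, but H = 0 — eliminated.
(C): at (0,0,0,0,1) it gives 1, but H = 0 — eliminated.
(D): at (0,0,0,0,1) it gives 1, but H = 0 — eliminated.
(A) is the remaining candidate, and it agrees with H on all 32 inputs.

A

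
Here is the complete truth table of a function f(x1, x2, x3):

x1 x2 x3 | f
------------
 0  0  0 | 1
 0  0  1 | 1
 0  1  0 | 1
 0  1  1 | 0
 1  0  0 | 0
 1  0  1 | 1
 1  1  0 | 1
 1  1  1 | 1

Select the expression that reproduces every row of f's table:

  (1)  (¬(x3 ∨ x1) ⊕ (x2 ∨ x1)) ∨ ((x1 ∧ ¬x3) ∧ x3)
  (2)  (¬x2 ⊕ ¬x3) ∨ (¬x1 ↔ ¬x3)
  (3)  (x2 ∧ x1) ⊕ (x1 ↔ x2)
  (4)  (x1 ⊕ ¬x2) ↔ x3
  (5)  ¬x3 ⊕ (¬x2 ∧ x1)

2

(1) disagrees with f on (0,0,1) (formula → 0, table → 1); rule it out.
(3) disagrees with f on (0,1,0) (formula → 0, table → 1); rule it out.
(4) disagrees with f on (0,0,0) (formula → 0, table → 1); rule it out.
(5) disagrees with f on (0,0,1) (formula → 0, table → 1); rule it out.
Only (2) survives; checking it on all 8 rows confirms it matches f.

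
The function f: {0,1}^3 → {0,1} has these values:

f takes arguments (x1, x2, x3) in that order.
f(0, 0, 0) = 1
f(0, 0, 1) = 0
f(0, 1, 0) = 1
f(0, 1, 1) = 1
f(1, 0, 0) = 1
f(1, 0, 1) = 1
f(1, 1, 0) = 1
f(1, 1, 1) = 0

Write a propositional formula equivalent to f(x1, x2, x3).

The 0-rows are (0,0,1), (1,1,1). Take each as a conjunction (¬x1·¬x2·x3, x1·x2·x3), form their disjunction, and complement — that gives a formula that is 1 everywhere f is.

f(x1, x2, x3) = not (((not x1 and not x2) and x3) or ((x1 and x2) and x3))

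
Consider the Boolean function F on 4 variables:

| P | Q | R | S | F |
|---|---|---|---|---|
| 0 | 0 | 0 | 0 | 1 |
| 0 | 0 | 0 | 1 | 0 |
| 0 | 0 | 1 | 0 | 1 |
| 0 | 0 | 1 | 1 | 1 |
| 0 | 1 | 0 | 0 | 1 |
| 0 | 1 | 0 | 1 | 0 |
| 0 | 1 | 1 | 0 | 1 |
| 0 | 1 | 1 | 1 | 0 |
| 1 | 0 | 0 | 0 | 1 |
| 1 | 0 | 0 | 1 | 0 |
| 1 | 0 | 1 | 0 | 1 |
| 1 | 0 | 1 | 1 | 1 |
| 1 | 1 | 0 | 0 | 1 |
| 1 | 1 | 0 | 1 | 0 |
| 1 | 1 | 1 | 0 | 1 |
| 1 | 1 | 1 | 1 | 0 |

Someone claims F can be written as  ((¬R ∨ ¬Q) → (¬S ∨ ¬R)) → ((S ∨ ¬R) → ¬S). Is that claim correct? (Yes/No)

Yes

Evaluate ((¬R ∨ ¬Q) → (¬S ∨ ¬R)) → ((S ∨ ¬R) → ¬S) on each row and compare to F:
  P=0, Q=0, R=0, S=0: formula gives 1, F = 1 ✓
  P=0, Q=0, R=0, S=1: formula gives 0, F = 0 ✓
  P=0, Q=0, R=1, S=0: formula gives 1, F = 1 ✓
  P=0, Q=0, R=1, S=1: formula gives 1, F = 1 ✓
  …and likewise for the remaining 12 rows.
Every row agrees, so the formula is equivalent.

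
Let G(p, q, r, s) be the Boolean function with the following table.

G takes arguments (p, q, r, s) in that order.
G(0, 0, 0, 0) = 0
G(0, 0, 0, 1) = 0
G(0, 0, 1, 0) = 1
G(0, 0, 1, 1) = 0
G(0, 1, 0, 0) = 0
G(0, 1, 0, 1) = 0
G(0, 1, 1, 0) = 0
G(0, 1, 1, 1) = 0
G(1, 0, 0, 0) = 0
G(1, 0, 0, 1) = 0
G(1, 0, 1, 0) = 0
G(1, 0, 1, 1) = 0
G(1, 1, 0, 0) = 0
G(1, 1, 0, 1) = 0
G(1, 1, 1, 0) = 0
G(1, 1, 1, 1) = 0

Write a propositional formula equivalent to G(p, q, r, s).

G is 1 on exactly one input, (0,0,1,0), whose minterm is ¬p·¬q·r·¬s. So G is just that conjunction.

G(p, q, r, s) = ((not p and not q) and r) and not s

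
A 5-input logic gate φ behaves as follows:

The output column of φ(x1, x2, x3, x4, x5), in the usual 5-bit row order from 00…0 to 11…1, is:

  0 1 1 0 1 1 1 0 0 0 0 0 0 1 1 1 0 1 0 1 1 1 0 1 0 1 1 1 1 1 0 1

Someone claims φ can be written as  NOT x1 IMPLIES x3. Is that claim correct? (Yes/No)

Evaluate NOT x1 IMPLIES x3 on each row and compare to φ:
  x1=0, x2=0, x3=0, x4=0, x5=0: formula gives 0, φ = 0 ✓
  x1=0, x2=0, x3=0, x4=0, x5=1: formula gives 0, but φ = 1 ✗
A single disagreement suffices: at (0,0,0,0,1) they differ, so the formula does not compute φ.

No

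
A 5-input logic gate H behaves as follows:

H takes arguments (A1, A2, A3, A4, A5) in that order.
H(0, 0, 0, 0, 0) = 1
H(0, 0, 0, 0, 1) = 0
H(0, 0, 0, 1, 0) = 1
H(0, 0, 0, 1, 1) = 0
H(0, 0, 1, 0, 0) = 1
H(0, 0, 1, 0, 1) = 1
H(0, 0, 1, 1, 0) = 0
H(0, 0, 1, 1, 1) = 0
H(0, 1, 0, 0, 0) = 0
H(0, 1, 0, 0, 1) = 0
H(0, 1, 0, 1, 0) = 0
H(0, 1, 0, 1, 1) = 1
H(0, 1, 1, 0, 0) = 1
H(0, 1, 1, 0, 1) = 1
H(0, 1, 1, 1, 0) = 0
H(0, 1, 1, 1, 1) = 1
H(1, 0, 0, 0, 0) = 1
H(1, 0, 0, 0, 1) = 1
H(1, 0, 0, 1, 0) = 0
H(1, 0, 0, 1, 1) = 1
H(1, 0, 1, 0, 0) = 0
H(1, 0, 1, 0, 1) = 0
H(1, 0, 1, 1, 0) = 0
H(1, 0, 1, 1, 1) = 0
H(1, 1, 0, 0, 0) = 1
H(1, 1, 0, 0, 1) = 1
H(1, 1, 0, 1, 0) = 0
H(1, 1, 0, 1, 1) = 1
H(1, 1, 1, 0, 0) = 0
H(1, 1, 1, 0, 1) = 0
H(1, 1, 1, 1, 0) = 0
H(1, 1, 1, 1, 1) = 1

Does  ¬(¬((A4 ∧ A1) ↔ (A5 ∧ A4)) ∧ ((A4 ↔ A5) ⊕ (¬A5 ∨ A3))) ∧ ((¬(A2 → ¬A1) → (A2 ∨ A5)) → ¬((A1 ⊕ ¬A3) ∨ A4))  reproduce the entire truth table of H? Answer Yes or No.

Check the formula against H row by row:
  A1=0, A2=0, A3=0, A4=0, A5=0: formula gives 0, but H = 1 ✗
Since they disagree at (0,0,0,0,0), the expression is not a correct formula for H.

No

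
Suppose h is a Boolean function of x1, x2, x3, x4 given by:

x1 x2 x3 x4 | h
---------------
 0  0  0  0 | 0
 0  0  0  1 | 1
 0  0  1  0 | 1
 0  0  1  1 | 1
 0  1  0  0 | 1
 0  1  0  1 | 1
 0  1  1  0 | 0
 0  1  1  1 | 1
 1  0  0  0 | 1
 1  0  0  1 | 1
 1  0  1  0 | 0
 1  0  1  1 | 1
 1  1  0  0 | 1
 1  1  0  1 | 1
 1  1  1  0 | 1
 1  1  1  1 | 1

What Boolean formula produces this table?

h(x1, x2, x3, x4) = ~(((((~x1 & ~x2) & ~x3) & ~x4) | (((~x1 & x2) & x3) & ~x4)) | (((x1 & ~x2) & x3) & ~x4))

h is 0 on only 3 rows — (0,0,0,0), (0,1,1,0), (1,0,1,0). Writing each as a minterm (¬x1·¬x2·¬x3·¬x4, ¬x1·x2·x3·¬x4, x1·¬x2·x3·¬x4) and OR-ing them characterizes exactly where h=0, so h is the negation of that disjunction.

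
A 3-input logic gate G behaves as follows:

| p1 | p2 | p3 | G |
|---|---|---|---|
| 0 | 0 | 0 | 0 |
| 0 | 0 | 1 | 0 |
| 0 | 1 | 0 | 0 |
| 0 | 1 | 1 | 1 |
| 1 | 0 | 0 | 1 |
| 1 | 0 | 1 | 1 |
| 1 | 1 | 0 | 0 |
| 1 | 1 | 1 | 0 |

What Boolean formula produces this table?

Collect the rows where G=1 — (0,1,1), (1,0,0), (1,0,1) — and write one minterm per row: ¬p1·p2·p3, p1·¬p2·¬p3, p1·¬p2·p3. Their union (logical OR) reproduces the table exactly.

G(p1, p2, p3) = (((~p1 & p2) & p3) | ((p1 & ~p2) & ~p3)) | ((p1 & ~p2) & p3)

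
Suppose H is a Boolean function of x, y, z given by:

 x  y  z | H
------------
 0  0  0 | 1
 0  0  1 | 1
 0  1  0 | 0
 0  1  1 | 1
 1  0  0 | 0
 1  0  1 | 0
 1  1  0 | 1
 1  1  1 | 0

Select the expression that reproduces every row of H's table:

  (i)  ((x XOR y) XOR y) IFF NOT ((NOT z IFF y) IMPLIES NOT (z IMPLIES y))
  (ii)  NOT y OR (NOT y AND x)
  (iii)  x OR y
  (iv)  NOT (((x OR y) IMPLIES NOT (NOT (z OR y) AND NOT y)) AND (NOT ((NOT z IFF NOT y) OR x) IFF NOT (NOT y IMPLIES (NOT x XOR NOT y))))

i

(ii): at (0,1,1) it gives 0, but H = 1 — eliminated.
(iii): at (0,0,0) it gives 0, but H = 1 — eliminated.
(iv): at (0,0,1) it gives 0, but H = 1 — eliminated.
(i) is the remaining candidate, and it agrees with H on all 8 inputs.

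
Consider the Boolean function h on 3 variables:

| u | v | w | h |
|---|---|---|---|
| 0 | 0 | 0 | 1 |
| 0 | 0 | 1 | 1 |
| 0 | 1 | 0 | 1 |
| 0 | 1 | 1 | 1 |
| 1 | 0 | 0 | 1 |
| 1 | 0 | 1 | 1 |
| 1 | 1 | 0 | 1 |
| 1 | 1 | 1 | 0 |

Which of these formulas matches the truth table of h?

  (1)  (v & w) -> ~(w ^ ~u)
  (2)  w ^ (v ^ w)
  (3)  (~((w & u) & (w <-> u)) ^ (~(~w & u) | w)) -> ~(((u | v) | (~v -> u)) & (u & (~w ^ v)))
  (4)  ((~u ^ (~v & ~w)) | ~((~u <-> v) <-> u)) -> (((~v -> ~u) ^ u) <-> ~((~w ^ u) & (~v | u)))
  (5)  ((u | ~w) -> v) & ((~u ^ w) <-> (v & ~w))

1

(2) disagrees with h on (0,0,0) (formula → 0, table → 1); rule it out.
(3) disagrees with h on (1,0,0) (formula → 0, table → 1); rule it out.
(4) disagrees with h on (1,1,0) (formula → 0, table → 1); rule it out.
(5) disagrees with h on (0,0,0) (formula → 0, table → 1); rule it out.
(1) is the remaining candidate, and it agrees with h on all 8 inputs.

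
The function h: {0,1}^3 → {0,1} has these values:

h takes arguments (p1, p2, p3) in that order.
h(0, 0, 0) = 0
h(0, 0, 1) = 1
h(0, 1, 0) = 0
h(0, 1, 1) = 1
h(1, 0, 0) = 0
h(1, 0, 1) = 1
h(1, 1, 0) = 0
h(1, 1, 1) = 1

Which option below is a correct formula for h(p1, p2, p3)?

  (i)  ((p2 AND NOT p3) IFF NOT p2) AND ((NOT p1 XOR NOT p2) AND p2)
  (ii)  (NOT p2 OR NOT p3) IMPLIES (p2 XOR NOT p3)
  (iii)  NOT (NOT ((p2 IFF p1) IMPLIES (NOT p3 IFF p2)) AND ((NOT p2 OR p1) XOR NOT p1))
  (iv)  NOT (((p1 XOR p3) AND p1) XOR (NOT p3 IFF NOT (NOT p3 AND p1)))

(i) disagrees with h on (0,0,1) (formula → 0, table → 1); rule it out.
(ii) disagrees with h on (0,0,0) (formula → 1, table → 0); rule it out.
(iii) disagrees with h on (0,0,0) (formula → 1, table → 0); rule it out.
Only (iv) survives; checking it on all 8 rows confirms it matches h.

iv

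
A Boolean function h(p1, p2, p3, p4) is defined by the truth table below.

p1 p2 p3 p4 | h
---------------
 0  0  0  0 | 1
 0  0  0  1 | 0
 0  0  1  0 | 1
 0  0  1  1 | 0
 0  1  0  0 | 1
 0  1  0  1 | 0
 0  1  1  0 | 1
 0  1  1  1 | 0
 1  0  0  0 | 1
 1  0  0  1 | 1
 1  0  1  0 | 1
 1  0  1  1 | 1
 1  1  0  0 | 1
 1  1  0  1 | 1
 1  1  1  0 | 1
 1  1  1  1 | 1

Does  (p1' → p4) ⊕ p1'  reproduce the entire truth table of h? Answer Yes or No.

Yes

Evaluate (p1' → p4) ⊕ p1' on each row and compare to h:
  p1=0, p2=0, p3=0, p4=0: formula gives 1, h = 1 ✓
  p1=0, p2=0, p3=0, p4=1: formula gives 0, h = 0 ✓
  p1=0, p2=0, p3=1, p4=0: formula gives 1, h = 1 ✓
  p1=0, p2=0, p3=1, p4=1: formula gives 0, h = 0 ✓
  …and likewise for the remaining 12 rows.
Every row agrees, so the formula is equivalent.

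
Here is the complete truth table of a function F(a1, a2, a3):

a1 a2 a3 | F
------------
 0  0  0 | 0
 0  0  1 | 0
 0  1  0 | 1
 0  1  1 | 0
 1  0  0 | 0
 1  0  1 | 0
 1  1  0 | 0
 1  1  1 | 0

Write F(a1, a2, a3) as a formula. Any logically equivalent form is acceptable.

F is 1 on exactly one input, (0,1,0), whose minterm is ¬a1·a2·¬a3. So F is just that conjunction.

F(a1, a2, a3) = (~a1 & a2) & ~a3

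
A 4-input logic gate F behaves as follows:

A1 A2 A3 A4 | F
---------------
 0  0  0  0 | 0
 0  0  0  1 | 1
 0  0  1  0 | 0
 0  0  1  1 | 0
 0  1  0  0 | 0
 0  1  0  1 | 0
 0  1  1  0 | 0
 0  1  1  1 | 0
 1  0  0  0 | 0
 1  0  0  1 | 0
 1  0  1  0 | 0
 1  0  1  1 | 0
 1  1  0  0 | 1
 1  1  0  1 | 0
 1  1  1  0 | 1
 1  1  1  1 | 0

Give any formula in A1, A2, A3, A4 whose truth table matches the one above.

F(A1, A2, A3, A4) = ((((~A1 & ~A2) & ~A3) & A4) | (((A1 & A2) & ~A3) & ~A4)) | (((A1 & A2) & A3) & ~A4)

The 1-rows are (0,0,0,1), (1,1,0,0), (1,1,1,0). Each contributes one minterm — ¬A1·¬A2·¬A3·A4; A1·A2·¬A3·¬A4; A1·A2·A3·¬A4 — and their disjunction is a sum-of-products form of F.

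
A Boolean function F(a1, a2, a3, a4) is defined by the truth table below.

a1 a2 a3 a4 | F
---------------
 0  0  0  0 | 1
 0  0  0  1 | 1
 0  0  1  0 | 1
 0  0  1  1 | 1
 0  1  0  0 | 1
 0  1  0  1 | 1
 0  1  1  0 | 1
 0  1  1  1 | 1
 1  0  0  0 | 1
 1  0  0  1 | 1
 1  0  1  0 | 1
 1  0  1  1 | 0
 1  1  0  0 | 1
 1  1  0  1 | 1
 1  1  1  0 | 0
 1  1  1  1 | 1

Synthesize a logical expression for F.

F(a1, a2, a3, a4) = ((((a1 · a2') · a3) · a4) + (((a1 · a2) · a3) · a4'))'

There are just 2 zero rows: (1,0,1,1), (1,1,1,0). Their minterms are a1·¬a2·a3·a4, a1·a2·a3·¬a4; the OR of those covers precisely the 0-outputs, and negating it yields F.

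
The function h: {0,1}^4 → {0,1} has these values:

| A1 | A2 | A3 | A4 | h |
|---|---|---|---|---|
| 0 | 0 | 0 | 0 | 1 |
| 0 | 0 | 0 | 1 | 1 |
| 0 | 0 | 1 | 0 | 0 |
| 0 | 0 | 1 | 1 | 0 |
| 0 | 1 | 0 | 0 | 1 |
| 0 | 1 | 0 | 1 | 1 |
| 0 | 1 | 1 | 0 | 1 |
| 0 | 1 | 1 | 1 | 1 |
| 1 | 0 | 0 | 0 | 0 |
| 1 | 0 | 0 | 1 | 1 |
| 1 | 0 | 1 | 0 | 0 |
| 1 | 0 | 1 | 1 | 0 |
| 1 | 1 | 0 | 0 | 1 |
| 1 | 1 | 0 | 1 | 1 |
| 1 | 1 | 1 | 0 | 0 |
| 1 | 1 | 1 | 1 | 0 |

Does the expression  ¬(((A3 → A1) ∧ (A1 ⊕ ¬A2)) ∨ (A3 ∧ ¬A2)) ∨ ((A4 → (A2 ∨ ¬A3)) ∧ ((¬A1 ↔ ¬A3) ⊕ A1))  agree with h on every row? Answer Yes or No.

No

Check the formula against h row by row:
  A1=0, A2=0, A3=0, A4=0: formula gives 1, h = 1 ✓
  A1=0, A2=0, A3=0, A4=1: formula gives 1, h = 1 ✓
  A1=0, A2=0, A3=1, A4=0: formula gives 0, h = 0 ✓
  A1=0, A2=0, A3=1, A4=1: formula gives 0, h = 0 ✓
  …
  A1=1, A2=0, A3=0, A4=0: formula gives 1, but h = 0 ✗
Since they disagree at (1,0,0,0), the expression is not a correct formula for h.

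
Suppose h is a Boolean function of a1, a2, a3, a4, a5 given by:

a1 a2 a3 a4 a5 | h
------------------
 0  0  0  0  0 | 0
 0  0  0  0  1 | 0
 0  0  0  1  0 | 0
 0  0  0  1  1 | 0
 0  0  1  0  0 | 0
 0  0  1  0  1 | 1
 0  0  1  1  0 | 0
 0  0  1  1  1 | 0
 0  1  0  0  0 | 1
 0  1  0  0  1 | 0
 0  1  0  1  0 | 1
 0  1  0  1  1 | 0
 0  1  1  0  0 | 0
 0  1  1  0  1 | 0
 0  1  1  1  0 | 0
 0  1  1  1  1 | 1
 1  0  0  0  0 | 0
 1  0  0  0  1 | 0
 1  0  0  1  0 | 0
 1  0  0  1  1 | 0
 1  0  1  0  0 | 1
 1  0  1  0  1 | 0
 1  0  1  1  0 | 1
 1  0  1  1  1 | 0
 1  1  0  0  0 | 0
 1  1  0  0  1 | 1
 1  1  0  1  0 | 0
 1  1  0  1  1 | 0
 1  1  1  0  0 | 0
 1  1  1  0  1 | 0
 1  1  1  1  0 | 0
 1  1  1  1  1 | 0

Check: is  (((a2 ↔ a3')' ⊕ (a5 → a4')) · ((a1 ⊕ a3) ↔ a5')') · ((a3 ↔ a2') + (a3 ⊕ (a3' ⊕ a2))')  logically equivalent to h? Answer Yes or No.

Yes

Evaluate (((a2 ↔ a3')' ⊕ (a5 → a4')) · ((a1 ⊕ a3) ↔ a5')') · ((a3 ↔ a2') + (a3 ⊕ (a3' ⊕ a2))') on each row and compare to h:
  a1=0, a2=0, a3=0, a4=0, a5=0: formula gives 0, h = 0 ✓
  a1=0, a2=0, a3=0, a4=0, a5=1: formula gives 0, h = 0 ✓
  a1=0, a2=0, a3=0, a4=1, a5=0: formula gives 0, h = 0 ✓
  a1=0, a2=0, a3=0, a4=1, a5=1: formula gives 0, h = 0 ✓
  …and likewise for the remaining 28 rows.
All 32 rows match — the expression computes h exactly.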